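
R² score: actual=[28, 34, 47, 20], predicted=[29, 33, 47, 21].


ȳ = 32.25
SS_res = Σ(y-ŷ)² = 3
SS_tot = Σ(y-ȳ)² = 388.75
R² = 1 - SS_res/SS_tot = 1 - 0.0077 = 0.9923

0.9923


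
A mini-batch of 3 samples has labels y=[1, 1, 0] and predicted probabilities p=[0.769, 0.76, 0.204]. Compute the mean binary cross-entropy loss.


L[0] = -ln(0.769) = 0.2627
L[1] = -ln(0.76) = 0.2744
L[2] = -ln(1-0.204) = -ln(0.796) = 0.2282
mean = (0.2627 + 0.2744 + 0.2282)/3 = 0.2551

0.2551


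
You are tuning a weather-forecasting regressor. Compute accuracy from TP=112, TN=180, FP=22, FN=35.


Accuracy = (TP+TN)/(TP+TN+FP+FN)
= (112+180)/(349)
= 292/349 = 83.67%

83.67%


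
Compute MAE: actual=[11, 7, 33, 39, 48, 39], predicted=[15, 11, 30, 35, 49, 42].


Absolute errors: |11-15|=4, |7-11|=4, |33-30|=3, |39-35|=4, |48-49|=1, |39-42|=3
Sum = 19
MAE = 19/6 = 19/6

19/6


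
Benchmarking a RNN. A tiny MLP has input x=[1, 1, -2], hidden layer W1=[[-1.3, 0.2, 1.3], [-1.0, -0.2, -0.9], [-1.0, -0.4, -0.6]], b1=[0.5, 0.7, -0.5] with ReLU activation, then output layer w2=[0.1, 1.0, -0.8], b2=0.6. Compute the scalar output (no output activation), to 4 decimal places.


z1[0] = (-1.3)·(1) + (0.2)·(1) + (1.3)·(-2) + 0.5 = -3.2
z1[1] = (-1.0)·(1) + (-0.2)·(1) + (-0.9)·(-2) + 0.7 = 1.3
z1[2] = (-1.0)·(1) + (-0.4)·(1) + (-0.6)·(-2) - 0.5 = -0.7
h = ReLU(z1) = [0.0, 1.3, 0.0]
output = (0.1)·(0.0) + (1.0)·(1.3) + (-0.8)·(0.0) + 0.6 = 1.9

1.9


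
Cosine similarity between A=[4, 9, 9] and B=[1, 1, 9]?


A·B = 4·1 + 9·1 + 9·9 = 94
‖A‖ = √178 = 13.3417, ‖B‖ = √83 = 9.1104
cos = 94/(√178·√83) = 94/√14774 = 0.7734

0.7734


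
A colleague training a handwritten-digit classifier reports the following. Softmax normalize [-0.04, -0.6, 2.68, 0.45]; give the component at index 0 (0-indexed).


Exponentials: e^-0.04=0.9608, e^-0.6=0.5488, e^2.68=14.5851, e^0.45=1.5683
Sum = 17.663
Softmax = [0.0544, 0.0311, 0.8257, 0.0888]
p[0] = 0.9608/17.663 = 0.0544

0.0544


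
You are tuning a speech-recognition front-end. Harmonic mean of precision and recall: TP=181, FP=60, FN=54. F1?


Precision = 181/241 = 0.751
Recall = 181/235 = 0.7702
F1 = 2·P·R/(P+R) = 2·TP/(2·TP+FP+FN) = 362/(362+60+54) = 362/476 = 0.7605

0.7605


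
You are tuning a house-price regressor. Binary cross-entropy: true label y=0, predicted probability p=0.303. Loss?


BCE = -[y·ln(p) + (1-y)·ln(1-p)]
= -0 - 1·ln(1-0.303)
= -ln(0.697) = 0.361

0.361


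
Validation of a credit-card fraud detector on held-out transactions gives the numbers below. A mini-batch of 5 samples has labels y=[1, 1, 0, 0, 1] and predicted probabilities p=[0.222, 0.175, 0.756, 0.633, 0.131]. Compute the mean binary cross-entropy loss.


L[0] = -ln(0.222) = 1.5051
L[1] = -ln(0.175) = 1.743
L[2] = -ln(1-0.756) = -ln(0.244) = 1.4106
L[3] = -ln(1-0.633) = -ln(0.367) = 1.0024
L[4] = -ln(0.131) = 2.0326
mean = (1.5051 + 1.743 + 1.4106 + 1.0024 + 2.0326)/5 = 1.5387

1.5387


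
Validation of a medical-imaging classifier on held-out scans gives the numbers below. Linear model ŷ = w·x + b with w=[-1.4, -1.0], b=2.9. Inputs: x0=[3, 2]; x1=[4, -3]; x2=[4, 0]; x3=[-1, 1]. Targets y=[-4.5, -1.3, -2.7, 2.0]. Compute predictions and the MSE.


ŷ0 = (-1.4)·(3) + (-1.0)·(2) + 2.9 = -3.3
ŷ1 = (-1.4)·(4) + (-1.0)·(-3) + 2.9 = 0.3
ŷ2 = (-1.4)·(4) + (-1.0)·(0) + 2.9 = -2.7
ŷ3 = (-1.4)·(-1) + (-1.0)·(1) + 2.9 = 3.3
errors² = [1.44, 2.56, 0.0, 1.69]
MSE = 5.6900/4 = 1.4225

1.4225


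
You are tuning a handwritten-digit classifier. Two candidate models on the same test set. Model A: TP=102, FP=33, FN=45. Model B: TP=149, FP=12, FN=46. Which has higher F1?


Model A: P=102/135=0.7556, R=102/147=0.6939, F1=2PR/(P+R)=2TP/(2TP+FP+FN)=204/282=0.7234
Model B: P=149/161=0.9255, R=149/195=0.7641, F1=2PR/(P+R)=2TP/(2TP+FP+FN)=298/356=0.8371
0.7234 < 0.8371 → Model B

Model B


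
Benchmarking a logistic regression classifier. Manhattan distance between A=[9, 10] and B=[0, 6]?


d = |9-0| + |10-6|
  = 9 + 4
  = 13

13


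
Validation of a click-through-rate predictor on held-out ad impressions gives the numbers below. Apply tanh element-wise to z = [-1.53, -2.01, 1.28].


tanh(-1.53) = -0.9104
tanh(-2.01) = -0.9647
tanh(1.28) = 0.8565
result = [-0.9104, -0.9647, 0.8565]

[-0.9104, -0.9647, 0.8565]


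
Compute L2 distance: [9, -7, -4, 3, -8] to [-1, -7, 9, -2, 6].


d = √((9+ 1)² + (-7+ 7)² + (-4-9)² + (3+ 2)² + (-8-6)²)
  = √(100 + 0 + 169 + 25 + 196)
  = √490 = 22.1359

22.1359


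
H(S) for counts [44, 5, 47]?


Probabilities: [44/96, 5/96, 47/96] ≈ [0.4583, 0.0521, 0.4896]
H = -((44/96)·log₂(44/96) + (5/96)·log₂(5/96) + (47/96)·log₂(47/96))
  = 1.2424 bits

1.2424 bits


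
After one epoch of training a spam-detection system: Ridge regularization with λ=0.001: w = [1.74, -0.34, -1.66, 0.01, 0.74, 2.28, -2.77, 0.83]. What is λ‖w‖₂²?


‖w‖₂² = (1.74)² + (-0.34)² + (-1.66)² + (0.01)² + (0.74)² + (2.28)² + (-2.77)² + (0.83)²
     = 3.0276 + 0.1156 + 2.7556 + 0.0001 + 0.5476 + 5.1984 + 7.6729 + 0.6889
     = 20.0067
λ·‖w‖₂² = 0.001·20.0067 = 0.020007

0.020007


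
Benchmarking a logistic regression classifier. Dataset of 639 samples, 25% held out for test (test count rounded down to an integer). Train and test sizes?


Test = ⌊639·25/100⌋ = 159
Train = 639 - 159 = 480

Train: 480, Test: 159


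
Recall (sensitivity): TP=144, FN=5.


Recall = TP/(TP+FN)
= 144/(144+5)
= 144/149 = 96.64%

96.64%


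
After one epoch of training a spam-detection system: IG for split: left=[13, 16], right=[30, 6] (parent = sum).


Parent = [43, 22], H_parent = 0.9233
H_left = 0.9923 (n=29), H_right = 0.65 (n=36)
H_children = (29/65)·0.9923 + (36/65)·0.65 = 0.8027
IG = 0.9233 - 0.8027 = 0.1206

0.1206


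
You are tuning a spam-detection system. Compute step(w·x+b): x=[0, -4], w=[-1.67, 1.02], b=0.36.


z = (0)·(-1.67) + (-4)·(1.02) + 0.36
  = -3.72
step(z) = 0 (z<0)

0


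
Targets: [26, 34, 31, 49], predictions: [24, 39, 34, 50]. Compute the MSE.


Squared errors: (26-24)²=4, (34-39)²=25, (31-34)²=9, (49-50)²=1
Sum = 39
MSE = 39/4 = 39/4

39/4


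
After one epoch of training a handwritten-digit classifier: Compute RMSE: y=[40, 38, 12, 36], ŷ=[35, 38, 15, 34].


MSE = 38/4 = 9.5
RMSE = √(38/4) = 3.0822

3.0822


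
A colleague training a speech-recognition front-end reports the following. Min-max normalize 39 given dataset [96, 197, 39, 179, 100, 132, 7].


min=7, max=197
(39-7)/(197-7) = 32/190 = 0.1684

0.1684


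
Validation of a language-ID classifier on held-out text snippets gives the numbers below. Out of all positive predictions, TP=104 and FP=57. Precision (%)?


Precision = TP/(TP+FP)
= 104/(104+57)
= 104/161 = 64.6%

64.6%


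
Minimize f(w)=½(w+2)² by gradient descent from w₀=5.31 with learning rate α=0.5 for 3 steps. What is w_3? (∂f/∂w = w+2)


step 1: grad = 5.31+2 = 7.31; w = 5.31 - 0.5·(7.31) = 1.655
step 2: grad = 1.655+2 = 3.655; w = 1.655 - 0.5·(3.655) = -0.1725
step 3: grad = -0.1725+2 = 1.8275; w = -0.1725 - 0.5·(1.8275) = -1.08625

-1.08625


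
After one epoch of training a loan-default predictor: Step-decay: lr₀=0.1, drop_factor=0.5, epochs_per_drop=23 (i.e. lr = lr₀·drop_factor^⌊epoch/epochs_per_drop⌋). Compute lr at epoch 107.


n_drops = ⌊107/23⌋ = 4
lr = 0.1·0.5^4 = 0.1·0.0625 = 0.00625

0.00625


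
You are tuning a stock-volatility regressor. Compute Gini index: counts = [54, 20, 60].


Probabilities: [54/134, 20/134, 60/134] ≈ [0.403, 0.1493, 0.4478]
Σpᵢ² = (2916 + 400 + 3600)/134² = 6916/17956
Gini = 1 - Σpᵢ² = 1 - 6916/17956 = 0.6148

0.6148


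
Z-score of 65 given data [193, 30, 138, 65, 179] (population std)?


μ = 121, σ = 63.6459
z = (65 - 121)/63.6459 = -0.8799

-0.8799


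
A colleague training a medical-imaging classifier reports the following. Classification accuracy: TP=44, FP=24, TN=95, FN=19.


Accuracy = (TP+TN)/(TP+TN+FP+FN)
= (44+95)/(182)
= 139/182 = 76.37%

76.37%


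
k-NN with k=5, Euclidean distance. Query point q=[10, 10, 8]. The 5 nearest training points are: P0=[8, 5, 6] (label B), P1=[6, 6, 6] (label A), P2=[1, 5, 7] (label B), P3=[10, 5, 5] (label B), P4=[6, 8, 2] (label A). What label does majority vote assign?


d(q,P0) = 5.7446  (label B)
d(q,P1) = 6.0  (label A)
d(q,P2) = 10.3441  (label B)
d(q,P3) = 5.831  (label B)
d(q,P4) = 7.4833  (label A)
Votes: A=2, B=3
Majority → B

B


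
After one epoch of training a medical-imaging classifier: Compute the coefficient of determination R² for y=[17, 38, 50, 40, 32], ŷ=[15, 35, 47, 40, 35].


ȳ = 35.4
SS_res = Σ(y-ŷ)² = 31
SS_tot = Σ(y-ȳ)² = 591.2
R² = 1 - SS_res/SS_tot = 1 - 0.0524 = 0.9476

0.9476


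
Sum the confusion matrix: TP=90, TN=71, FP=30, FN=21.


Total = TP + TN + FP + FN
= 90 + 71 + 30 + 21
= 212
(Predicted positive: 120, predicted negative: 92)

212


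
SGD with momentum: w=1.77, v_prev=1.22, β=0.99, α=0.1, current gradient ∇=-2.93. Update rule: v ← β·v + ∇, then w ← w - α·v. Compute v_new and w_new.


v_new = 0.99·1.22 - 2.93 = 1.2078 - 2.93 = -1.7222
w_new = 1.77 - 0.1·-1.7222 = 1.77 + 0.17222 = 1.94222

v_new=-1.7222, w_new=1.94222


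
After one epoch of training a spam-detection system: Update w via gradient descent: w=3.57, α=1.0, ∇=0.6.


w_new = w - α·∇
= 3.57 - 1.0·0.6
= 3.57 - 0.6
= 2.97

2.97


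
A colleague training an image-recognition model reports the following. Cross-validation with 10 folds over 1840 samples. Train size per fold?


Fold size = 1840/10 = 184
Training per fold = 1840 - 184 = 1656

1656


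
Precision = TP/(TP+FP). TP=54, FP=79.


Precision = TP/(TP+FP)
= 54/(54+79)
= 54/133 = 40.6%

40.6%


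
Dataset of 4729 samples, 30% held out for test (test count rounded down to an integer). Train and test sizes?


Test = ⌊4729·30/100⌋ = 1418
Train = 4729 - 1418 = 3311

Train: 3311, Test: 1418


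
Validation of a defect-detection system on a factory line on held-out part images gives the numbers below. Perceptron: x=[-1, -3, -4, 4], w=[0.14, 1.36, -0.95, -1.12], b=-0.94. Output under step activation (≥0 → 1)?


z = (-1)·(0.14) + (-3)·(1.36) + (-4)·(-0.95) + (4)·(-1.12) - 0.94
  = -5.84
step(z) = 0 (z<0)

0


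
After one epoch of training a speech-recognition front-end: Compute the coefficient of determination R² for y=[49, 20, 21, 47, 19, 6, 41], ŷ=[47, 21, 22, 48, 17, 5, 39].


ȳ = 29
SS_res = Σ(y-ŷ)² = 16
SS_tot = Σ(y-ȳ)² = 1642
R² = 1 - SS_res/SS_tot = 1 - 0.0097 = 0.9903

0.9903


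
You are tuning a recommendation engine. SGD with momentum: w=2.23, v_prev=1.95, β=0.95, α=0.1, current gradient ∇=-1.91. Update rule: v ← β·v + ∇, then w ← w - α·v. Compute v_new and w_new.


v_new = 0.95·1.95 - 1.91 = 1.8525 - 1.91 = -0.0575
w_new = 2.23 - 0.1·-0.0575 = 2.23 + 0.00575 = 2.23575

v_new=-0.0575, w_new=2.23575


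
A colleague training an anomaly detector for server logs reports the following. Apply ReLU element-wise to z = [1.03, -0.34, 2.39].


ReLU(1.03) = max(0, 1.03) = 1.03
ReLU(-0.34) = max(0, -0.34) = 0.0
ReLU(2.39) = max(0, 2.39) = 2.39
result = [1.03, 0.0, 2.39]

[1.03, 0.0, 2.39]


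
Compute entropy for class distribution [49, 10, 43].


Probabilities: [49/102, 10/102, 43/102] ≈ [0.4804, 0.098, 0.4216]
H = -((49/102)·log₂(49/102) + (10/102)·log₂(10/102) + (43/102)·log₂(43/102))
  = 1.3619 bits

1.3619 bits


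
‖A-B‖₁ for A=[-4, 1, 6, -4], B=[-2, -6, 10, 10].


d = |-4+ 2| + |1+ 6| + |6-10| + |-4-10|
  = 2 + 7 + 4 + 14
  = 27

27


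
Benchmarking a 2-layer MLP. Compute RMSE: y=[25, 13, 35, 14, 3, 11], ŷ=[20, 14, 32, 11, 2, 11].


MSE = 45/6 = 7.5
RMSE = √(45/6) = 2.7386

2.7386


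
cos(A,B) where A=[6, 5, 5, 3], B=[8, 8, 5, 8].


A·B = 6·8 + 5·8 + 5·5 + 3·8 = 137
‖A‖ = √95 = 9.7468, ‖B‖ = √217 = 14.7309
cos = 137/(√95·√217) = 137/√20615 = 0.9542

0.9542


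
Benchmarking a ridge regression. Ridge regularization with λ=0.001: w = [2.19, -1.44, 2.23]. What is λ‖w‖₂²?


‖w‖₂² = (2.19)² + (-1.44)² + (2.23)²
     = 4.7961 + 2.0736 + 4.9729
     = 11.8426
λ·‖w‖₂² = 0.001·11.8426 = 0.011843

0.011843


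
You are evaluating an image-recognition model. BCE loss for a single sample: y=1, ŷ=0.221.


BCE = -[y·ln(p) + (1-y)·ln(1-p)]
= -1·ln(0.221) - 0
= -ln(0.221) = 1.5096

1.5096


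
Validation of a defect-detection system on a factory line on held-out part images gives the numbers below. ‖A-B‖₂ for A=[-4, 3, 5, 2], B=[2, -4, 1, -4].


d = √((-4-2)² + (3+ 4)² + (5-1)² + (2+ 4)²)
  = √(36 + 49 + 16 + 36)
  = √137 = 11.7047

11.7047


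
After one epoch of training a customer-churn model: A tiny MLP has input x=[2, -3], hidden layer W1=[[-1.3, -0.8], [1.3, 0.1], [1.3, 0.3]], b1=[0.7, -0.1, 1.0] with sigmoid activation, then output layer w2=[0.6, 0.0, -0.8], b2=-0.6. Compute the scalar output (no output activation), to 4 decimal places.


z1[0] = (-1.3)·(2) + (-0.8)·(-3) + 0.7 = 0.5
z1[1] = (1.3)·(2) + (0.1)·(-3) - 0.1 = 2.2
z1[2] = (1.3)·(2) + (0.3)·(-3) + 1.0 = 2.7
h = sigmoid(z1) = [0.6225, 0.9002, 0.937]
output = (0.6)·(0.6225) + (0.0)·(0.9002) + (-0.8)·(0.937) - 0.6 = -0.9761

-0.9761


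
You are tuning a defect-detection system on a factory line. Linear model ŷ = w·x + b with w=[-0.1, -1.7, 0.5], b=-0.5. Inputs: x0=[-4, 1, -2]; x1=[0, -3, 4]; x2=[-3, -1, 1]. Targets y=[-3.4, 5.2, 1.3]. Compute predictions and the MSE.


ŷ0 = (-0.1)·(-4) + (-1.7)·(1) + (0.5)·(-2) - 0.5 = -2.8
ŷ1 = (-0.1)·(0) + (-1.7)·(-3) + (0.5)·(4) - 0.5 = 6.6
ŷ2 = (-0.1)·(-3) + (-1.7)·(-1) + (0.5)·(1) - 0.5 = 2.0
errors² = [0.36, 1.96, 0.49]
MSE = 2.8100/3 = 0.9367

0.9367


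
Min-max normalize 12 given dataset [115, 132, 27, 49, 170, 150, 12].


min=12, max=170
(12-12)/(170-12) = 0/158 = 0.0

0.0


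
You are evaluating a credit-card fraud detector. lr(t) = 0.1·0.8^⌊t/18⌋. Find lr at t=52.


n_drops = ⌊52/18⌋ = 2
lr = 0.1·0.8^2 = 0.1·0.64 = 0.064

0.064


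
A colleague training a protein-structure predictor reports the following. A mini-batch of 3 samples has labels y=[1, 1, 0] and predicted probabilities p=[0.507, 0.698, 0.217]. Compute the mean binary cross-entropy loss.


L[0] = -ln(0.507) = 0.6792
L[1] = -ln(0.698) = 0.3595
L[2] = -ln(1-0.217) = -ln(0.783) = 0.2446
mean = (0.6792 + 0.3595 + 0.2446)/3 = 0.4278

0.4278


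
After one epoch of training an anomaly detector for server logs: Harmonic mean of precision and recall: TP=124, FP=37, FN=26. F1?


Precision = 124/161 = 0.7702
Recall = 124/150 = 0.8267
F1 = 2·P·R/(P+R) = 2·TP/(2·TP+FP+FN) = 248/(248+37+26) = 248/311 = 0.7974

0.7974


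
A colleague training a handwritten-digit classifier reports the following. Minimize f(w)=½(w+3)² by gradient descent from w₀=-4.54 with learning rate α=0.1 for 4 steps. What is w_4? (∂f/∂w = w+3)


step 1: grad = -4.54+3 = -1.54; w = -4.54 - 0.1·(-1.54) = -4.386
step 2: grad = -4.386+3 = -1.386; w = -4.386 - 0.1·(-1.386) = -4.2474
step 3: grad = -4.2474+3 = -1.2474; w = -4.2474 - 0.1·(-1.2474) = -4.12266
step 4: grad = -4.12266+3 = -1.12266; w = -4.12266 - 0.1·(-1.12266) = -4.010394

-4.010394


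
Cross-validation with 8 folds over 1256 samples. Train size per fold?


Fold size = 1256/8 = 157
Training per fold = 1256 - 157 = 1099

1099


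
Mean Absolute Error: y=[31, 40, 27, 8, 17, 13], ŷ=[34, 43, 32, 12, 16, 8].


Absolute errors: |31-34|=3, |40-43|=3, |27-32|=5, |8-12|=4, |17-16|=1, |13-8|=5
Sum = 21
MAE = 21/6 = 7/2

7/2


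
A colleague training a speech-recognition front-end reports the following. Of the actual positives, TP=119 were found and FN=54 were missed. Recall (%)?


Recall = TP/(TP+FN)
= 119/(119+54)
= 119/173 = 68.79%

68.79%


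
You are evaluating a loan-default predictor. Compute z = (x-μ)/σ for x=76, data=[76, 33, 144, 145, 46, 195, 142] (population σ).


μ = 111.5714, σ = 55.7977
z = (76 - 111.5714)/55.7977 = -0.6375

-0.6375


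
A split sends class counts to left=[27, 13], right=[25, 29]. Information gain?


Parent = [52, 42], H_parent = 0.9918
H_left = 0.9097 (n=40), H_right = 0.996 (n=54)
H_children = (40/94)·0.9097 + (54/94)·0.996 = 0.9593
IG = 0.9918 - 0.9593 = 0.0325

0.0325


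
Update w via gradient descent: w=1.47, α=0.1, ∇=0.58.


w_new = w - α·∇
= 1.47 - 0.1·0.58
= 1.47 - 0.058
= 1.412

1.412


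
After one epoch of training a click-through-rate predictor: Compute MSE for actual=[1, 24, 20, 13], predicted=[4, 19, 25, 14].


Squared errors: (1-4)²=9, (24-19)²=25, (20-25)²=25, (13-14)²=1
Sum = 60
MSE = 60/4 = 15

15


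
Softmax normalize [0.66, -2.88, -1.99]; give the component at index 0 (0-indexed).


Exponentials: e^0.66=1.9348, e^-2.88=0.0561, e^-1.99=0.1367
Sum = 2.1276
Softmax = [0.9094, 0.0264, 0.0642]
p[0] = 1.9348/2.1276 = 0.9094

0.9094


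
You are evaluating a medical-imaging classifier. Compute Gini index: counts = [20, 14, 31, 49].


Probabilities: [20/114, 14/114, 31/114, 49/114] ≈ [0.1754, 0.1228, 0.2719, 0.4298]
Σpᵢ² = (400 + 196 + 961 + 2401)/114² = 3958/12996
Gini = 1 - Σpᵢ² = 1 - 3958/12996 = 0.6954

0.6954


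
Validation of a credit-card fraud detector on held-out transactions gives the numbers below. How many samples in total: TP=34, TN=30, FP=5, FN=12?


Total = TP + TN + FP + FN
= 34 + 30 + 5 + 12
= 81
(Predicted positive: 39, predicted negative: 42)

81


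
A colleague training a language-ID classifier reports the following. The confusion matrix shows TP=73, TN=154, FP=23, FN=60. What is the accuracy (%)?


Accuracy = (TP+TN)/(TP+TN+FP+FN)
= (73+154)/(310)
= 227/310 = 73.23%

73.23%


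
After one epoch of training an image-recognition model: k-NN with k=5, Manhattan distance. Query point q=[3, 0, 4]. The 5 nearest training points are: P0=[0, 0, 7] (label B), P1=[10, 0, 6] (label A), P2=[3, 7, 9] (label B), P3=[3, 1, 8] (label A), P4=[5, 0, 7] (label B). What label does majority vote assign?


d(q,P0) = 6  (label B)
d(q,P1) = 9  (label A)
d(q,P2) = 12  (label B)
d(q,P3) = 5  (label A)
d(q,P4) = 5  (label B)
Votes: A=2, B=3
Majority → B

B


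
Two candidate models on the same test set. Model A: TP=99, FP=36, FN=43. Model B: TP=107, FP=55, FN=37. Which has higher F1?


Model A: P=99/135=0.7333, R=99/142=0.6972, F1=2PR/(P+R)=2TP/(2TP+FP+FN)=198/277=0.7148
Model B: P=107/162=0.6605, R=107/144=0.7431, F1=2PR/(P+R)=2TP/(2TP+FP+FN)=214/306=0.6993
0.7148 > 0.6993 → Model A

Model A


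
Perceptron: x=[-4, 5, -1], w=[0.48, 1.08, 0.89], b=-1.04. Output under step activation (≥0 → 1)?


z = (-4)·(0.48) + (5)·(1.08) + (-1)·(0.89) - 1.04
  = 1.55
step(z) = 1 (z≥0)

1


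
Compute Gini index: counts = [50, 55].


Probabilities: [50/105, 55/105] ≈ [0.4762, 0.5238]
Σpᵢ² = (2500 + 3025)/105² = 5525/11025
Gini = 1 - Σpᵢ² = 1 - 5525/11025 = 0.4989

0.4989


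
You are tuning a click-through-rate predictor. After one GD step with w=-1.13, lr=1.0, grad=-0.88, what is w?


w_new = w - α·∇
= -1.13 - 1.0·-0.88
= -1.13 + 0.88
= -0.25

-0.25


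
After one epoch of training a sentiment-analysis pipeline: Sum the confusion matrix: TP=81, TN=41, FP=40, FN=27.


Total = TP + TN + FP + FN
= 81 + 41 + 40 + 27
= 189
(Predicted positive: 121, predicted negative: 68)

189


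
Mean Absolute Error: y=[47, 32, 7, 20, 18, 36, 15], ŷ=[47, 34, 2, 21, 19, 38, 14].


Absolute errors: |47-47|=0, |32-34|=2, |7-2|=5, |20-21|=1, |18-19|=1, |36-38|=2, |15-14|=1
Sum = 12
MAE = 12/7 = 12/7

12/7


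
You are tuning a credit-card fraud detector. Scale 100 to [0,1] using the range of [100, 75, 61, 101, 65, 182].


min=61, max=182
(100-61)/(182-61) = 39/121 = 0.3223

0.3223


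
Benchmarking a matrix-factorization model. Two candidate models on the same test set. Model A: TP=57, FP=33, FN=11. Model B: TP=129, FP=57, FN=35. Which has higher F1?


Model A: P=57/90=0.6333, R=57/68=0.8382, F1=2PR/(P+R)=2TP/(2TP+FP+FN)=114/158=0.7215
Model B: P=129/186=0.6935, R=129/164=0.7866, F1=2PR/(P+R)=2TP/(2TP+FP+FN)=258/350=0.7371
0.7215 < 0.7371 → Model B

Model B


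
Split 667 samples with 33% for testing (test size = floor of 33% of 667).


Test = ⌊667·33/100⌋ = 220
Train = 667 - 220 = 447

Train: 447, Test: 220


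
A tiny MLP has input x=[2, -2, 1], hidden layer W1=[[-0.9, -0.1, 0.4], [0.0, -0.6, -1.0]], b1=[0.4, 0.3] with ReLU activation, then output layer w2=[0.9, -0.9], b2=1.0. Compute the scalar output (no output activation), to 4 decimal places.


z1[0] = (-0.9)·(2) + (-0.1)·(-2) + (0.4)·(1) + 0.4 = -0.8
z1[1] = (0.0)·(2) + (-0.6)·(-2) + (-1.0)·(1) + 0.3 = 0.5
h = ReLU(z1) = [0.0, 0.5]
output = (0.9)·(0.0) + (-0.9)·(0.5) + 1.0 = 0.55

0.55


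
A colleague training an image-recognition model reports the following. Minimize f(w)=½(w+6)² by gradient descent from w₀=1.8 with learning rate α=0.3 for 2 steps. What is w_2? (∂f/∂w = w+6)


step 1: grad = 1.8+6 = 7.8; w = 1.8 - 0.3·(7.8) = -0.54
step 2: grad = -0.54+6 = 5.46; w = -0.54 - 0.3·(5.46) = -2.178

-2.178


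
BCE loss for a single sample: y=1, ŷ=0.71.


BCE = -[y·ln(p) + (1-y)·ln(1-p)]
= -1·ln(0.71) - 0
= -ln(0.71) = 0.3425

0.3425


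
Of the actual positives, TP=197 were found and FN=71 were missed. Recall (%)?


Recall = TP/(TP+FN)
= 197/(197+71)
= 197/268 = 73.51%

73.51%


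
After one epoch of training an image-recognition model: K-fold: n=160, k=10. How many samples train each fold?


Fold size = 160/10 = 16
Training per fold = 160 - 16 = 144

144


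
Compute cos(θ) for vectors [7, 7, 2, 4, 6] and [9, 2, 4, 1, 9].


A·B = 7·9 + 7·2 + 2·4 + 4·1 + 6·9 = 143
‖A‖ = √154 = 12.4097, ‖B‖ = √183 = 13.5277
cos = 143/(√154·√183) = 143/√28182 = 0.8518

0.8518


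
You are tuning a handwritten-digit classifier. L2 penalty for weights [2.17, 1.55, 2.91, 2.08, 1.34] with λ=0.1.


‖w‖₂² = (2.17)² + (1.55)² + (2.91)² + (2.08)² + (1.34)²
     = 4.7089 + 2.4025 + 8.4681 + 4.3264 + 1.7956
     = 21.7015
λ·‖w‖₂² = 0.1·21.7015 = 2.17015

2.17015


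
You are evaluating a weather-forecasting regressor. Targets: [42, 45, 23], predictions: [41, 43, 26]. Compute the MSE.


Squared errors: (42-41)²=1, (45-43)²=4, (23-26)²=9
Sum = 14
MSE = 14/3 = 14/3

14/3


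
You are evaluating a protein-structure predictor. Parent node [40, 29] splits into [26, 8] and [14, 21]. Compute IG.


Parent = [40, 29], H_parent = 0.9816
H_left = 0.7871 (n=34), H_right = 0.971 (n=35)
H_children = (34/69)·0.7871 + (35/69)·0.971 = 0.8804
IG = 0.9816 - 0.8804 = 0.1012

0.1012


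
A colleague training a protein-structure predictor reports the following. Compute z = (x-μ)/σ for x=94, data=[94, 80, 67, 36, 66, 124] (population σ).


μ = 77.8333, σ = 27.095
z = (94 - 77.8333)/27.095 = 0.5967

0.5967


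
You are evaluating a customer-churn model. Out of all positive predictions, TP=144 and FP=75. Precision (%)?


Precision = TP/(TP+FP)
= 144/(144+75)
= 144/219 = 65.75%

65.75%


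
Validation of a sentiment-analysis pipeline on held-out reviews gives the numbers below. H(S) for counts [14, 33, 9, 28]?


Probabilities: [14/84, 33/84, 9/84, 28/84] ≈ [0.1667, 0.3929, 0.1071, 0.3333]
H = -((14/84)·log₂(14/84) + (33/84)·log₂(33/84) + (9/84)·log₂(9/84) + (28/84)·log₂(28/84))
  = 1.8339 bits

1.8339 bits


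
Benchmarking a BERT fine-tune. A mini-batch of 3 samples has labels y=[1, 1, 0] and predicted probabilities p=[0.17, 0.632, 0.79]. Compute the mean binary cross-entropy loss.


L[0] = -ln(0.17) = 1.772
L[1] = -ln(0.632) = 0.4589
L[2] = -ln(1-0.79) = -ln(0.21) = 1.5606
mean = (1.772 + 0.4589 + 1.5606)/3 = 1.2638

1.2638


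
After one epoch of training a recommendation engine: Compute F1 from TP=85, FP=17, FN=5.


Precision = 85/102 = 0.8333
Recall = 85/90 = 0.9444
F1 = 2·P·R/(P+R) = 2·TP/(2·TP+FP+FN) = 170/(170+17+5) = 170/192 = 0.8854

0.8854


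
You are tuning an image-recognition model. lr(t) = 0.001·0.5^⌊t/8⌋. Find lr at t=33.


n_drops = ⌊33/8⌋ = 4
lr = 0.001·0.5^4 = 0.001·0.0625 = 0.0000625

0.0000625


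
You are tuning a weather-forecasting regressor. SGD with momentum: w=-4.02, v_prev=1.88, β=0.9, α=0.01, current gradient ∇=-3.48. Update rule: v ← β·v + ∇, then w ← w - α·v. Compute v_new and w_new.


v_new = 0.9·1.88 - 3.48 = 1.692 - 3.48 = -1.788
w_new = -4.02 - 0.01·-1.788 = -4.02 + 0.01788 = -4.00212

v_new=-1.788, w_new=-4.00212


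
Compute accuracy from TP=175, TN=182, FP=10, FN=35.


Accuracy = (TP+TN)/(TP+TN+FP+FN)
= (175+182)/(402)
= 357/402 = 88.81%

88.81%


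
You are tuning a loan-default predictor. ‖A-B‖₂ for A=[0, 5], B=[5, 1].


d = √((0-5)² + (5-1)²)
  = √(25 + 16)
  = √41 = 6.4031

6.4031


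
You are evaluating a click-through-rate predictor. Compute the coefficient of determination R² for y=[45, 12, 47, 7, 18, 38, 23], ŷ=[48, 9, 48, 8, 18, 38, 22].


ȳ = 27.1429
SS_res = Σ(y-ŷ)² = 21
SS_tot = Σ(y-ȳ)² = 1566.86
R² = 1 - SS_res/SS_tot = 1 - 0.0134 = 0.9866

0.9866


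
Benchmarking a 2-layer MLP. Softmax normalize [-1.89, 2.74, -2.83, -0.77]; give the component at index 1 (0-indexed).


Exponentials: e^-1.89=0.1511, e^2.74=15.487, e^-2.83=0.059, e^-0.77=0.463
Sum = 16.1601
Softmax = [0.0093, 0.9583, 0.0037, 0.0287]
p[1] = 15.487/16.1601 = 0.9583

0.9583


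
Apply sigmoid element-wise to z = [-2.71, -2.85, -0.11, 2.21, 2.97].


σ(-2.71) = 1/(1+e^2.71) = 0.0624
σ(-2.85) = 1/(1+e^2.85) = 0.0547
σ(-0.11) = 1/(1+e^0.11) = 0.4725
σ(2.21) = 1/(1+e^-2.21) = 0.9011
σ(2.97) = 1/(1+e^-2.97) = 0.9512
result = [0.0624, 0.0547, 0.4725, 0.9011, 0.9512]

[0.0624, 0.0547, 0.4725, 0.9011, 0.9512]


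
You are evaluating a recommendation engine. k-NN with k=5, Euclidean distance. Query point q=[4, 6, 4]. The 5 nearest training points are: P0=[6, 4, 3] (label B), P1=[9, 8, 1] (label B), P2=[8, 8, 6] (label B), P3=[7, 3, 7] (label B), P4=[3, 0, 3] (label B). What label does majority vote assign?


d(q,P0) = 3.0  (label B)
d(q,P1) = 6.1644  (label B)
d(q,P2) = 4.899  (label B)
d(q,P3) = 5.1962  (label B)
d(q,P4) = 6.1644  (label B)
Votes: A=0, B=5
Majority → B

B


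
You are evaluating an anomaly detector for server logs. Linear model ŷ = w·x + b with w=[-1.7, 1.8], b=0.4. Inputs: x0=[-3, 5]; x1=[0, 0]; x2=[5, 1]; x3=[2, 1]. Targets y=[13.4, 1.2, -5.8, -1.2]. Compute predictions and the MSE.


ŷ0 = (-1.7)·(-3) + (1.8)·(5) + 0.4 = 14.5
ŷ1 = (-1.7)·(0) + (1.8)·(0) + 0.4 = 0.4
ŷ2 = (-1.7)·(5) + (1.8)·(1) + 0.4 = -6.3
ŷ3 = (-1.7)·(2) + (1.8)·(1) + 0.4 = -1.2
errors² = [1.21, 0.64, 0.25, 0.0]
MSE = 2.1000/4 = 0.525

0.525


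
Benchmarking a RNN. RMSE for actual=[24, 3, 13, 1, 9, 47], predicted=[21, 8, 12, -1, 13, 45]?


MSE = 59/6 = 9.8333
RMSE = √(59/6) = 3.1358

3.1358


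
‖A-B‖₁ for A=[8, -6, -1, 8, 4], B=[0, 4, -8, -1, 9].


d = |8-0| + |-6-4| + |-1+ 8| + |8+ 1| + |4-9|
  = 8 + 10 + 7 + 9 + 5
  = 39

39


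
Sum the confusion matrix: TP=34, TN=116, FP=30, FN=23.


Total = TP + TN + FP + FN
= 34 + 116 + 30 + 23
= 203
(Predicted positive: 64, predicted negative: 139)

203


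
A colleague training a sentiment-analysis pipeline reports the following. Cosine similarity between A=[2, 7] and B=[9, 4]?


A·B = 2·9 + 7·4 = 46
‖A‖ = √53 = 7.2801, ‖B‖ = √97 = 9.8489
cos = 46/(√53·√97) = 46/√5141 = 0.6416

0.6416


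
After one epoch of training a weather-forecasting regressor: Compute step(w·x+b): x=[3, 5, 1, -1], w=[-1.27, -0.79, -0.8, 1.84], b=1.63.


z = (3)·(-1.27) + (5)·(-0.79) + (1)·(-0.8) + (-1)·(1.84) + 1.63
  = -8.77
step(z) = 0 (z<0)

0


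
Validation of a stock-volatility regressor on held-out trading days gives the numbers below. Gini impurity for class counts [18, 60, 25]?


Probabilities: [18/103, 60/103, 25/103] ≈ [0.1748, 0.5825, 0.2427]
Σpᵢ² = (324 + 3600 + 625)/103² = 4549/10609
Gini = 1 - Σpᵢ² = 1 - 4549/10609 = 0.5712

0.5712


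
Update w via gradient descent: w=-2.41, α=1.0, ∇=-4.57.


w_new = w - α·∇
= -2.41 - 1.0·-4.57
= -2.41 + 4.57
= 2.16

2.16


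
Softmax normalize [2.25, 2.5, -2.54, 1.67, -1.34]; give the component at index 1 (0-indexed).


Exponentials: e^2.25=9.4877, e^2.5=12.1825, e^-2.54=0.0789, e^1.67=5.3122, e^-1.34=0.2618
Sum = 27.3231
Softmax = [0.3472, 0.4459, 0.0029, 0.1944, 0.0096]
p[1] = 12.1825/27.3231 = 0.4459

0.4459


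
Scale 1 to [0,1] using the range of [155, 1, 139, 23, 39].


min=1, max=155
(1-1)/(155-1) = 0/154 = 0.0

0.0


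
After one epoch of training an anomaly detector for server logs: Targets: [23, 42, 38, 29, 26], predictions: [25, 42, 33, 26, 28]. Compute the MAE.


Absolute errors: |23-25|=2, |42-42|=0, |38-33|=5, |29-26|=3, |26-28|=2
Sum = 12
MAE = 12/5 = 12/5

12/5


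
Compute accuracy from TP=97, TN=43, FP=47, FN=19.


Accuracy = (TP+TN)/(TP+TN+FP+FN)
= (97+43)/(206)
= 140/206 = 67.96%

67.96%


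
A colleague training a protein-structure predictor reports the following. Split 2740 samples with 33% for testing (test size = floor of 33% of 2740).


Test = ⌊2740·33/100⌋ = 904
Train = 2740 - 904 = 1836

Train: 1836, Test: 904


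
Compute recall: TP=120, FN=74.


Recall = TP/(TP+FN)
= 120/(120+74)
= 120/194 = 61.86%

61.86%


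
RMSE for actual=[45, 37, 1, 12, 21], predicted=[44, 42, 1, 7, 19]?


MSE = 55/5 = 11
RMSE = √(55/5) = 3.3166

3.3166


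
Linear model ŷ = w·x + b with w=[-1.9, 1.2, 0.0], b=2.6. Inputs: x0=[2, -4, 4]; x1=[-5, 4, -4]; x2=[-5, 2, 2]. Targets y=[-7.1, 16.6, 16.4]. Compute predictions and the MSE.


ŷ0 = (-1.9)·(2) + (1.2)·(-4) + (0.0)·(4) + 2.6 = -6.0
ŷ1 = (-1.9)·(-5) + (1.2)·(4) + (0.0)·(-4) + 2.6 = 16.9
ŷ2 = (-1.9)·(-5) + (1.2)·(2) + (0.0)·(2) + 2.6 = 14.5
errors² = [1.21, 0.09, 3.61]
MSE = 4.9100/3 = 1.6367

1.6367


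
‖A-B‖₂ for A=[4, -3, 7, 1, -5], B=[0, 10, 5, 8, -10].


d = √((4-0)² + (-3-10)² + (7-5)² + (1-8)² + (-5+ 10)²)
  = √(16 + 169 + 4 + 49 + 25)
  = √263 = 16.2173

16.2173


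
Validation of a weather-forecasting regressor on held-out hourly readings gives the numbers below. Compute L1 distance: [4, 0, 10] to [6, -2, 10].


d = |4-6| + |0+ 2| + |10-10|
  = 2 + 2 + 0
  = 4

4


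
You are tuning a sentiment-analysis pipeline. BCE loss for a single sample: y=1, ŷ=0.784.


BCE = -[y·ln(p) + (1-y)·ln(1-p)]
= -1·ln(0.784) - 0
= -ln(0.784) = 0.2433

0.2433


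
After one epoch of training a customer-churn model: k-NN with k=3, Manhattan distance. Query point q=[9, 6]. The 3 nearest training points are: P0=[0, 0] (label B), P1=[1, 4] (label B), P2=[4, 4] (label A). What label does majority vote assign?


d(q,P0) = 15  (label B)
d(q,P1) = 10  (label B)
d(q,P2) = 7  (label A)
Votes: A=1, B=2
Majority → B

B


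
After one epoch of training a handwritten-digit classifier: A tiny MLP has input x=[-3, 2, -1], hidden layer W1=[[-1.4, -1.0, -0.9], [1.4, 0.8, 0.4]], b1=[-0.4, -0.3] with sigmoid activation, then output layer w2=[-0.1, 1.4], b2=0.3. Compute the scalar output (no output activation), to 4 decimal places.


z1[0] = (-1.4)·(-3) + (-1.0)·(2) + (-0.9)·(-1) - 0.4 = 2.7
z1[1] = (1.4)·(-3) + (0.8)·(2) + (0.4)·(-1) - 0.3 = -3.3
h = sigmoid(z1) = [0.937, 0.0356]
output = (-0.1)·(0.937) + (1.4)·(0.0356) + 0.3 = 0.2561

0.2561


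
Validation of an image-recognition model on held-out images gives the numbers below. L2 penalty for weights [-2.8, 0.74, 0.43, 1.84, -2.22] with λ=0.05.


‖w‖₂² = (-2.8)² + (0.74)² + (0.43)² + (1.84)² + (-2.22)²
     = 7.84 + 0.5476 + 0.1849 + 3.3856 + 4.9284
     = 16.8865
λ·‖w‖₂² = 0.05·16.8865 = 0.844325

0.844325


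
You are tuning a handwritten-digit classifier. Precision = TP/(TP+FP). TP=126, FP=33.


Precision = TP/(TP+FP)
= 126/(126+33)
= 126/159 = 79.25%

79.25%


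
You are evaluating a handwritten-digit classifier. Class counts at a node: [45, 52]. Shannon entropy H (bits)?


Probabilities: [45/97, 52/97] ≈ [0.4639, 0.5361]
H = -((45/97)·log₂(45/97) + (52/97)·log₂(52/97))
  = 0.9962 bits

0.9962 bits


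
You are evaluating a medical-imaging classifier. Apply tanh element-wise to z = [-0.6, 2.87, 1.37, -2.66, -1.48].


tanh(-0.6) = -0.537
tanh(2.87) = 0.9936
tanh(1.37) = 0.8787
tanh(-2.66) = -0.9903
tanh(-1.48) = -0.9015
result = [-0.537, 0.9936, 0.8787, -0.9903, -0.9015]

[-0.537, 0.9936, 0.8787, -0.9903, -0.9015]


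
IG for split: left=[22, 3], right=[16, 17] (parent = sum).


Parent = [38, 20], H_parent = 0.9294
H_left = 0.5294 (n=25), H_right = 0.9993 (n=33)
H_children = (25/58)·0.5294 + (33/58)·0.9993 = 0.7968
IG = 0.9294 - 0.7968 = 0.1326

0.1326


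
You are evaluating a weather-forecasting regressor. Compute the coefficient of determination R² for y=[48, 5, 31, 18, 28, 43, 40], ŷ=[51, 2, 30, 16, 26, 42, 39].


ȳ = 30.4286
SS_res = Σ(y-ŷ)² = 29
SS_tot = Σ(y-ȳ)² = 1365.71
R² = 1 - SS_res/SS_tot = 1 - 0.0212 = 0.9788

0.9788


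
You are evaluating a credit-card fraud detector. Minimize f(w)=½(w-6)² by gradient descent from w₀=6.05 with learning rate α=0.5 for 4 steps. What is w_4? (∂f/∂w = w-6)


step 1: grad = 6.05-6 = 0.05; w = 6.05 - 0.5·(0.05) = 6.025
step 2: grad = 6.025-6 = 0.025; w = 6.025 - 0.5·(0.025) = 6.0125
step 3: grad = 6.0125-6 = 0.0125; w = 6.0125 - 0.5·(0.0125) = 6.00625
step 4: grad = 6.00625-6 = 0.00625; w = 6.00625 - 0.5·(0.00625) = 6.003125

6.003125


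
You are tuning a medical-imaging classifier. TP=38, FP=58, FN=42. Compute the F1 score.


Precision = 38/96 = 0.3958
Recall = 38/80 = 0.475
F1 = 2·P·R/(P+R) = 2·TP/(2·TP+FP+FN) = 76/(76+58+42) = 76/176 = 0.4318

0.4318


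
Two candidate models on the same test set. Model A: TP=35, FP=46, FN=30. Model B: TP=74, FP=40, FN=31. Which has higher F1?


Model A: P=35/81=0.4321, R=35/65=0.5385, F1=2PR/(P+R)=2TP/(2TP+FP+FN)=70/146=0.4795
Model B: P=74/114=0.6491, R=74/105=0.7048, F1=2PR/(P+R)=2TP/(2TP+FP+FN)=148/219=0.6758
0.4795 < 0.6758 → Model B

Model B


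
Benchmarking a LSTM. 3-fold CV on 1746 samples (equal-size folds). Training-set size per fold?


Fold size = 1746/3 = 582
Training per fold = 1746 - 582 = 1164

1164


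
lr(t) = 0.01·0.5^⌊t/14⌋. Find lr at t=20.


n_drops = ⌊20/14⌋ = 1
lr = 0.01·0.5^1 = 0.01·0.5 = 0.005

0.005


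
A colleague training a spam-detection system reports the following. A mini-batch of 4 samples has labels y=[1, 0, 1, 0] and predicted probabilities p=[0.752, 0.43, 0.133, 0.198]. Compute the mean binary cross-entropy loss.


L[0] = -ln(0.752) = 0.285
L[1] = -ln(1-0.43) = -ln(0.57) = 0.5621
L[2] = -ln(0.133) = 2.0174
L[3] = -ln(1-0.198) = -ln(0.802) = 0.2206
mean = (0.285 + 0.5621 + 2.0174 + 0.2206)/4 = 0.7713

0.7713


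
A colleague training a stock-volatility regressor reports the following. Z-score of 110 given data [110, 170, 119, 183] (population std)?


μ = 145.5, σ = 31.5
z = (110 - 145.5)/31.5 = -1.127

-1.127


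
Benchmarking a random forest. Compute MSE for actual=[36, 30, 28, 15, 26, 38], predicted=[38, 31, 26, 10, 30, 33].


Squared errors: (36-38)²=4, (30-31)²=1, (28-26)²=4, (15-10)²=25, (26-30)²=16, (38-33)²=25
Sum = 75
MSE = 75/6 = 25/2

25/2


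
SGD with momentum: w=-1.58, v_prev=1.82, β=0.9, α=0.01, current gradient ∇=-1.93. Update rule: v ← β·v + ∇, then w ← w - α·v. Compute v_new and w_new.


v_new = 0.9·1.82 - 1.93 = 1.638 - 1.93 = -0.292
w_new = -1.58 - 0.01·-0.292 = -1.58 + 0.00292 = -1.57708

v_new=-0.292, w_new=-1.57708


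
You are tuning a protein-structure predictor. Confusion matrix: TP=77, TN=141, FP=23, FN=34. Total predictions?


Total = TP + TN + FP + FN
= 77 + 141 + 23 + 34
= 275
(Predicted positive: 100, predicted negative: 175)

275


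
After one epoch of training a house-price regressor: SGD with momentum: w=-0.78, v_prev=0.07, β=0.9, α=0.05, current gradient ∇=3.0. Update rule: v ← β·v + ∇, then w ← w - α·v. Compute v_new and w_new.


v_new = 0.9·0.07 + 3.0 = 0.063 + 3.0 = 3.063
w_new = -0.78 - 0.05·3.063 = -0.78 - 0.15315 = -0.93315

v_new=3.063, w_new=-0.93315


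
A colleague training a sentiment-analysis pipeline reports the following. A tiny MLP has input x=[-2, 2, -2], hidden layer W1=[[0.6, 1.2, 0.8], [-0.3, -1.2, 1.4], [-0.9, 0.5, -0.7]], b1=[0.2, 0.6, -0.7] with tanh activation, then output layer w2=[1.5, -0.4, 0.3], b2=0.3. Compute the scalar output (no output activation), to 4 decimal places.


z1[0] = (0.6)·(-2) + (1.2)·(2) + (0.8)·(-2) + 0.2 = -0.2
z1[1] = (-0.3)·(-2) + (-1.2)·(2) + (1.4)·(-2) + 0.6 = -4.0
z1[2] = (-0.9)·(-2) + (0.5)·(2) + (-0.7)·(-2) - 0.7 = 3.5
h = tanh(z1) = [-0.1974, -0.9993, 0.9982]
output = (1.5)·(-0.1974) + (-0.4)·(-0.9993) + (0.3)·(0.9982) + 0.3 = 0.7031

0.7031


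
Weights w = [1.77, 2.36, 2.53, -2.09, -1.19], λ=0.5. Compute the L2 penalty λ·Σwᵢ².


‖w‖₂² = (1.77)² + (2.36)² + (2.53)² + (-2.09)² + (-1.19)²
     = 3.1329 + 5.5696 + 6.4009 + 4.3681 + 1.4161
     = 20.8876
λ·‖w‖₂² = 0.5·20.8876 = 10.4438

10.4438


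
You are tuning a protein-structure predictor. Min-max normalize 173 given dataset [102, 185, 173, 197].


min=102, max=197
(173-102)/(197-102) = 71/95 = 0.7474

0.7474


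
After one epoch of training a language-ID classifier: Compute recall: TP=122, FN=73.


Recall = TP/(TP+FN)
= 122/(122+73)
= 122/195 = 62.56%

62.56%


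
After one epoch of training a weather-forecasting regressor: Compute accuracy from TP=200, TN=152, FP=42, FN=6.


Accuracy = (TP+TN)/(TP+TN+FP+FN)
= (200+152)/(400)
= 352/400 = 88.0%

88.0%


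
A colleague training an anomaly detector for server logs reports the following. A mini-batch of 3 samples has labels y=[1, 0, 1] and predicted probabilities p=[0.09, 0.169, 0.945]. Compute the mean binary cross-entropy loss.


L[0] = -ln(0.09) = 2.4079
L[1] = -ln(1-0.169) = -ln(0.831) = 0.1851
L[2] = -ln(0.945) = 0.0566
mean = (2.4079 + 0.1851 + 0.0566)/3 = 0.8832

0.8832


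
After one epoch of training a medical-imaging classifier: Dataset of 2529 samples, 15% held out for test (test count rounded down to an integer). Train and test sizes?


Test = ⌊2529·15/100⌋ = 379
Train = 2529 - 379 = 2150

Train: 2150, Test: 379


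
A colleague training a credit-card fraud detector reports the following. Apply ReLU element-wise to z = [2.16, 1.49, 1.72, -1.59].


ReLU(2.16) = max(0, 2.16) = 2.16
ReLU(1.49) = max(0, 1.49) = 1.49
ReLU(1.72) = max(0, 1.72) = 1.72
ReLU(-1.59) = max(0, -1.59) = 0.0
result = [2.16, 1.49, 1.72, 0.0]

[2.16, 1.49, 1.72, 0.0]


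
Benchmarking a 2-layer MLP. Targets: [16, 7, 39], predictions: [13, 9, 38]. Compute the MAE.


Absolute errors: |16-13|=3, |7-9|=2, |39-38|=1
Sum = 6
MAE = 6/3 = 2

2


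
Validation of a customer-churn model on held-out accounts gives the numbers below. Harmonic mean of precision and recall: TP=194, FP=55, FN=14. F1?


Precision = 194/249 = 0.7791
Recall = 194/208 = 0.9327
F1 = 2·P·R/(P+R) = 2·TP/(2·TP+FP+FN) = 388/(388+55+14) = 388/457 = 0.849

0.849


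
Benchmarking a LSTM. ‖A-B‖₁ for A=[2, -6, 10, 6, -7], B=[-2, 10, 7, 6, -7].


d = |2+ 2| + |-6-10| + |10-7| + |6-6| + |-7+ 7|
  = 4 + 16 + 3 + 0 + 0
  = 23

23


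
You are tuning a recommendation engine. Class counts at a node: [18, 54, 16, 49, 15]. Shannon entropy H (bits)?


Probabilities: [18/152, 54/152, 16/152, 49/152, 15/152] ≈ [0.1184, 0.3553, 0.1053, 0.3224, 0.0987]
H = -((18/152)·log₂(18/152) + (54/152)·log₂(54/152) + (16/152)·log₂(16/152) + (49/152)·log₂(49/152) + (15/152)·log₂(15/152))
  = 2.093 bits

2.093 bits
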